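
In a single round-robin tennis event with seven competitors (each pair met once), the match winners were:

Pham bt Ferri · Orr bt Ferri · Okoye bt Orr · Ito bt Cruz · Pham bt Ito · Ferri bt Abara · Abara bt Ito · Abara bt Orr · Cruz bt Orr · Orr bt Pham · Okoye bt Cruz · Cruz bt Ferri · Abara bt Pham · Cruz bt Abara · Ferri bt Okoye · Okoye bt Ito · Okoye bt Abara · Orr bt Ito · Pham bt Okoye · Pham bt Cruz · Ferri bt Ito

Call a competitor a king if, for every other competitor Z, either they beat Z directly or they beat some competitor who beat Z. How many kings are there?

6

Orr reaches everyone (king).
Abara reaches everyone (king).
Pham reaches everyone (king).
Okoye reaches everyone (king).
Ferri reaches everyone (king).
Cruz reaches everyone (king).
Ito cannot reach Pham, Okoye in two steps.
Kings: Orr, Abara, Pham, Okoye, Ferri, Cruz — 6.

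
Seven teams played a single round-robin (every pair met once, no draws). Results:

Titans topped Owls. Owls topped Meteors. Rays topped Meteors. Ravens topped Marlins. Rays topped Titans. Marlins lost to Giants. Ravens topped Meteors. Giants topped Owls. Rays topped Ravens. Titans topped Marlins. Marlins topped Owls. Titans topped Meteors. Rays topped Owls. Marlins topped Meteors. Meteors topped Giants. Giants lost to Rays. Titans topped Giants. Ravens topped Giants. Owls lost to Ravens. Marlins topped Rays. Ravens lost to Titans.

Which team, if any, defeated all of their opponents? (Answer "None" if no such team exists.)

None

Highest win total is Titans with 5 (out of 6 possible).
Titans lost to Rays, so no team went undefeated.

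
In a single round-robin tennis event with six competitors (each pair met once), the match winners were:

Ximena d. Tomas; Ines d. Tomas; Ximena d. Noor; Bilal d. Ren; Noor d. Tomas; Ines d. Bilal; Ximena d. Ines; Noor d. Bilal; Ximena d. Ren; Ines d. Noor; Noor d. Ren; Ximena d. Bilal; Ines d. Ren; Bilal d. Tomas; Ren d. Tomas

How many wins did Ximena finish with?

5

Ximena's results: beat Ren, Ines, Bilal, Noor, Tomas; lost to no one.
That is 5 wins.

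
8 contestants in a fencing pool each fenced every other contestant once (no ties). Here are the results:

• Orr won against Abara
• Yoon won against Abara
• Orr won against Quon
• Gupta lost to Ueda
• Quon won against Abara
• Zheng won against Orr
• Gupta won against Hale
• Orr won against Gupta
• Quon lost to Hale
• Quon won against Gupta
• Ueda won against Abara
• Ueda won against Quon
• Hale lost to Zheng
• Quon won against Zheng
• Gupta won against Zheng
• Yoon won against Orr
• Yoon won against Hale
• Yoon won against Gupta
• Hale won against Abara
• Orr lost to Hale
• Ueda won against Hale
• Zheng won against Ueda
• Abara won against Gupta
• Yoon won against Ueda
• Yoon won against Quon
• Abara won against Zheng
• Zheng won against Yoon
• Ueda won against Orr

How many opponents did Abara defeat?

2

Abara's results: beat Gupta, Zheng; lost to Quon, Yoon, Hale, Orr, Ueda.
That is 2 wins.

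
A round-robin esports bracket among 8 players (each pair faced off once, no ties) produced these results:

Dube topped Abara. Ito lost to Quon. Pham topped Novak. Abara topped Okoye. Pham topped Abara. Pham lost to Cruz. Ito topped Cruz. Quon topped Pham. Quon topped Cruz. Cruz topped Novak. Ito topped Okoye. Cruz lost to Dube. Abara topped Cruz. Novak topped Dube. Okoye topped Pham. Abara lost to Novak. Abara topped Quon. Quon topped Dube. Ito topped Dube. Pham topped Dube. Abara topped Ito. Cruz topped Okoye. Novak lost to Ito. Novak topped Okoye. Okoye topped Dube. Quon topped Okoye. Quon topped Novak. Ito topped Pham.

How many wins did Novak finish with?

3

Novak's results: beat Dube, Okoye, Abara; lost to Ito, Cruz, Quon, Pham.
That is 3 wins.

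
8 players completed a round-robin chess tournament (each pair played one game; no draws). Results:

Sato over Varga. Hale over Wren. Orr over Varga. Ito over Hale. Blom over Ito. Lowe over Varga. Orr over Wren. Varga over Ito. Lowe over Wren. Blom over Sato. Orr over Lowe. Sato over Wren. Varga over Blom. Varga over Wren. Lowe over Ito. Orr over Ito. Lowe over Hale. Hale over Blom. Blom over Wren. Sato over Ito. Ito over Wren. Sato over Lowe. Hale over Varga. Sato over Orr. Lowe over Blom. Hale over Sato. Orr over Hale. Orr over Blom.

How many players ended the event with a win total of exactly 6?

1

Win totals: Wren 0, Sato 5, Hale 4, Varga 3, Lowe 5, Blom 3, Ito 2, Orr 6.
Exactly 6: Orr — 1 player.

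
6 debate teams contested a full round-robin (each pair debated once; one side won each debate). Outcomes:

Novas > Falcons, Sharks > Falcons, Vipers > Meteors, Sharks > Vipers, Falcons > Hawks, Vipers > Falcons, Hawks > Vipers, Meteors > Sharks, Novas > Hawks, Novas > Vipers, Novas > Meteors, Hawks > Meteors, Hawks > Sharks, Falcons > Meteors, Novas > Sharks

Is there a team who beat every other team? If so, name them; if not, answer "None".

Novas has 5 wins out of 5 opponents — a perfect record.

Novas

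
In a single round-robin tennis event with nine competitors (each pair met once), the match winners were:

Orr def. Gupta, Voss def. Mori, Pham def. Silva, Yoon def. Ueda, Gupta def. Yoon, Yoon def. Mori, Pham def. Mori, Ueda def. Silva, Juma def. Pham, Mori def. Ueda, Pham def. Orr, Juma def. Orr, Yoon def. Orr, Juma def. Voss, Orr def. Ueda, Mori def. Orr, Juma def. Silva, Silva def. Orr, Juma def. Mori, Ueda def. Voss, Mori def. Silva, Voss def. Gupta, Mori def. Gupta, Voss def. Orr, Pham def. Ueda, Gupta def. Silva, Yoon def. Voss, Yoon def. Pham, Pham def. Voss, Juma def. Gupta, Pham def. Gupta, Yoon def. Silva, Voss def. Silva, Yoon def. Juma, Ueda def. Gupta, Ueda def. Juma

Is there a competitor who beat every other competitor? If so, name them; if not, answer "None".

Highest win total is Yoon with 7 (out of 8 possible).
Yoon lost to Gupta, so no competitor went undefeated.

None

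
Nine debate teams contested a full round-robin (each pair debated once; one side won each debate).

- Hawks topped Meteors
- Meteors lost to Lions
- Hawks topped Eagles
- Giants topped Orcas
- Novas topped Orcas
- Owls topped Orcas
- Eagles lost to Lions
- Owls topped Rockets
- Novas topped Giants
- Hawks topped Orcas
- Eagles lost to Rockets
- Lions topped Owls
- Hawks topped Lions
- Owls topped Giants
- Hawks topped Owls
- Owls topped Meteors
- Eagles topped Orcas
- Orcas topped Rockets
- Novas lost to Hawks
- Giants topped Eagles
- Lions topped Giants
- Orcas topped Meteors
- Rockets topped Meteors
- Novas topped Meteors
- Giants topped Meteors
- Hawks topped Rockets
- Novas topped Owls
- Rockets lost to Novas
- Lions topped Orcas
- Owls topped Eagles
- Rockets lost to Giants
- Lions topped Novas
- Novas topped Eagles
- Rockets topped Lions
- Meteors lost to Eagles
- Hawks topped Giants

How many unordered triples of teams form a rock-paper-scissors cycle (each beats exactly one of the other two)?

5

Win totals: Giants 4, Hawks 8, Meteors 0, Rockets 3, Lions 6, Orcas 2, Eagles 2, Novas 6, Owls 5.
A team with w wins dominates both others in C(w,2) triples; summing gives 6 + 28 + 0 + 3 + 15 + 1 + 1 + 15 + 10 = 79 transitive triples.
Total triples C(9,3) = 84, so cyclic triples = 84 − 79 = 5.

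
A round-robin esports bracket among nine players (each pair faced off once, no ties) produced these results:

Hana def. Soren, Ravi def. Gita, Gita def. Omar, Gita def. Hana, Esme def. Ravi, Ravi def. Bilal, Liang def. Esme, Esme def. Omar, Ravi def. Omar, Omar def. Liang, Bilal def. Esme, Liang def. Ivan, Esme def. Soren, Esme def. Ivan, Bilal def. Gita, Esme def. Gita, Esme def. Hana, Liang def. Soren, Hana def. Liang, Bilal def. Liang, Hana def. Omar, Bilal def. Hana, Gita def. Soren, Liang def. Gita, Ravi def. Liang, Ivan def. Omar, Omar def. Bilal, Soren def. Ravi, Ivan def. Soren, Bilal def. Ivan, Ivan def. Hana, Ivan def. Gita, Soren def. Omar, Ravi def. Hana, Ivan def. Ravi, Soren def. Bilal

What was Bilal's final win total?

5

Bilal's results: beat Ivan, Hana, Liang, Gita, Esme; lost to Omar, Soren, Ravi.
That is 5 wins.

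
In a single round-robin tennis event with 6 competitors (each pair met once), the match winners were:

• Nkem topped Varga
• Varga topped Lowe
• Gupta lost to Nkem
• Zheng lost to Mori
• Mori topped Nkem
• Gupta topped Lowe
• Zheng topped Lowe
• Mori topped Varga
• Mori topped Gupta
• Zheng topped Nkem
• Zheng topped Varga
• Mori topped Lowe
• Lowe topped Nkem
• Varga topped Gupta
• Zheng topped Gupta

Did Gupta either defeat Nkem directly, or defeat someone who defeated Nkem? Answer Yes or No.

Yes

Gupta did not beat Nkem directly.
Gupta beat Lowe. Of those, Lowe beat Nkem.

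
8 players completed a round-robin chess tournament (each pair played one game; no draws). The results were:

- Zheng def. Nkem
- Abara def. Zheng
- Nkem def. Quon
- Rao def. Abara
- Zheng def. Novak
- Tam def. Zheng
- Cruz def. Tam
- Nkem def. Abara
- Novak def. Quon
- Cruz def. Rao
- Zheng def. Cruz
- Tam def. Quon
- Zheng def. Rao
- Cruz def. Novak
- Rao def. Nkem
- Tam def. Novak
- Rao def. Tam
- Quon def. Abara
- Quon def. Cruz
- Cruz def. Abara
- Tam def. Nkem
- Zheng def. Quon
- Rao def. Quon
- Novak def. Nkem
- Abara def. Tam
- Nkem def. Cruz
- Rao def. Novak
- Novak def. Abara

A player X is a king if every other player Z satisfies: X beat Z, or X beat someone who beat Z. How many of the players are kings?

6

Rao reaches everyone (king).
Cruz reaches everyone (king).
Quon cannot reach Nkem in two steps.
Abara reaches everyone (king).
Zheng reaches everyone (king).
Nkem reaches everyone (king).
Tam reaches everyone (king).
Novak cannot reach Rao in two steps.
Kings: Rao, Cruz, Abara, Zheng, Nkem, Tam — 6.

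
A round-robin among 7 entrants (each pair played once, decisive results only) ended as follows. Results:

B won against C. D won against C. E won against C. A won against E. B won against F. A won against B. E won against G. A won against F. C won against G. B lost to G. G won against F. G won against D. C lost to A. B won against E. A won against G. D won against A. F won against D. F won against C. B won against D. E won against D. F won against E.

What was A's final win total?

A's results: beat B, C, E, F, G; lost to D.
That is 5 wins.

5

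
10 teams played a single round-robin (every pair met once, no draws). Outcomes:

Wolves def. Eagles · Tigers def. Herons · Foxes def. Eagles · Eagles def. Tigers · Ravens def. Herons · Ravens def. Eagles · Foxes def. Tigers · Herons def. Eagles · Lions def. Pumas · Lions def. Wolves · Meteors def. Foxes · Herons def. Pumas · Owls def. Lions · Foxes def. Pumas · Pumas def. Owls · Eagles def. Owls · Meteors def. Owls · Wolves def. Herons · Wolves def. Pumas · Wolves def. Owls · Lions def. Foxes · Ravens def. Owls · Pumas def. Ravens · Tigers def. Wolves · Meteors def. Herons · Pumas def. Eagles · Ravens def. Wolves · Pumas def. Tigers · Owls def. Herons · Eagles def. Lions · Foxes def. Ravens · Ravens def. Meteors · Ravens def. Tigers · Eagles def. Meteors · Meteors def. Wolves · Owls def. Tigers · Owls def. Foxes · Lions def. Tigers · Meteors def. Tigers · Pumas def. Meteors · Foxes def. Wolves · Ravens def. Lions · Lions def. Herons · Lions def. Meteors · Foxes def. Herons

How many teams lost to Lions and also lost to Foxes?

Lions beat: Wolves, Herons, Meteors, Tigers, Pumas, Foxes.
Foxes beat: Eagles, Wolves, Ravens, Herons, Tigers, Pumas.
Both beat: Wolves, Herons, Tigers, Pumas — 4.

4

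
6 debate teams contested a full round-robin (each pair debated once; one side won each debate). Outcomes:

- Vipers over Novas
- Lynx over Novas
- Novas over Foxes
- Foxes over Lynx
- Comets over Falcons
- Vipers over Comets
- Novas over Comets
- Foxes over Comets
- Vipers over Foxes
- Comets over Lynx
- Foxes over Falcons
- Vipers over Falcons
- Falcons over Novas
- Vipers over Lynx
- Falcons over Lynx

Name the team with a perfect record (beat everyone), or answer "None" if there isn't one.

Vipers has 5 wins out of 5 opponents — a perfect record.

Vipers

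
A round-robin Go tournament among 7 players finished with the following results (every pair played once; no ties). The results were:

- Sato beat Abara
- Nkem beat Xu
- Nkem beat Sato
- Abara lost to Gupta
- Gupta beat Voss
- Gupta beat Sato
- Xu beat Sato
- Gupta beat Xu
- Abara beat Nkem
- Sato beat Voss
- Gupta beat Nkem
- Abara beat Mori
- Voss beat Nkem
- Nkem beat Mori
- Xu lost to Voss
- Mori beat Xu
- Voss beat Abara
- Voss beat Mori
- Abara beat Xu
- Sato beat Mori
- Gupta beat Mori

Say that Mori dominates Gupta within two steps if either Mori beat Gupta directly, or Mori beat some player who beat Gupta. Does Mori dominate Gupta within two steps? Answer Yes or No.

Mori did not beat Gupta directly.
Mori beat Xu, but each of them lost to Gupta. No two-step path.

No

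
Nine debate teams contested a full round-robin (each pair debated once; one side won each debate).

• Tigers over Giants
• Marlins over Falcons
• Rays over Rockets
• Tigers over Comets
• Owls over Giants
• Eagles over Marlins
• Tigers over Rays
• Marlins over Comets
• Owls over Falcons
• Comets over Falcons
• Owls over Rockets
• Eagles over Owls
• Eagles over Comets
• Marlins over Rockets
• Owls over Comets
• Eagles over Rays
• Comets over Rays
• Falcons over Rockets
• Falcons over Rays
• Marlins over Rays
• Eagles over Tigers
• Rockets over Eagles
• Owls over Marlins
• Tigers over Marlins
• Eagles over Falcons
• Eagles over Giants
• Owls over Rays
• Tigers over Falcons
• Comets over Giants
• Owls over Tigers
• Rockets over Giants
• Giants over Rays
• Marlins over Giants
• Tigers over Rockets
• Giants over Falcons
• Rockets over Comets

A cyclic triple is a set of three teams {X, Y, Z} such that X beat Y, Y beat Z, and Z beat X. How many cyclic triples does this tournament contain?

Win totals: Owls 7, Eagles 7, Marlins 5, Rockets 3, Giants 2, Rays 1, Falcons 2, Tigers 6, Comets 3.
A team with w wins dominates both others in C(w,2) triples; summing gives 21 + 21 + 10 + 3 + 1 + 0 + 1 + 15 + 3 = 75 transitive triples.
Total triples C(9,3) = 84, so cyclic triples = 84 − 75 = 9.

9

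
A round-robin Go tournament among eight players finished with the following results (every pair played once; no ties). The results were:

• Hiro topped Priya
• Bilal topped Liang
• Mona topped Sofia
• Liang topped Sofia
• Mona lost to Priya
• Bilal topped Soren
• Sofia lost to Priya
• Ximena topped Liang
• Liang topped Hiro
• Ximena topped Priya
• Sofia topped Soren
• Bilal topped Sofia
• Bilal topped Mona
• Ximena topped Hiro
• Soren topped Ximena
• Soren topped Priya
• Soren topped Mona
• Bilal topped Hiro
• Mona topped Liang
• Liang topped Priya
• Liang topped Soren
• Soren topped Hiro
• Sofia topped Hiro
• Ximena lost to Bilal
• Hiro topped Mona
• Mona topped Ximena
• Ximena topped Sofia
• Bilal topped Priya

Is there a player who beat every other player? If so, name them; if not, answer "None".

Bilal

Bilal has 7 wins out of 7 opponents — a perfect record.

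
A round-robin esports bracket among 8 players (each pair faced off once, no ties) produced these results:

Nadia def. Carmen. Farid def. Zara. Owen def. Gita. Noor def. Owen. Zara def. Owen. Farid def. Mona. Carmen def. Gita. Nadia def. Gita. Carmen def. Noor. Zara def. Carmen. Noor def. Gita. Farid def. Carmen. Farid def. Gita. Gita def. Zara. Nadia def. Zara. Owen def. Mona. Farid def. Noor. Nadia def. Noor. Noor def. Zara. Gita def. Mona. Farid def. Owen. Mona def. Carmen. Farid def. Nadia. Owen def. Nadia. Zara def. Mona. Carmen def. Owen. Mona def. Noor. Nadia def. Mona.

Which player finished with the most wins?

Win totals: Nadia 5, Carmen 3, Farid 7, Gita 2, Noor 3, Zara 3, Mona 2, Owen 3.
Farid leads with 7 wins (next highest: 5).

Farid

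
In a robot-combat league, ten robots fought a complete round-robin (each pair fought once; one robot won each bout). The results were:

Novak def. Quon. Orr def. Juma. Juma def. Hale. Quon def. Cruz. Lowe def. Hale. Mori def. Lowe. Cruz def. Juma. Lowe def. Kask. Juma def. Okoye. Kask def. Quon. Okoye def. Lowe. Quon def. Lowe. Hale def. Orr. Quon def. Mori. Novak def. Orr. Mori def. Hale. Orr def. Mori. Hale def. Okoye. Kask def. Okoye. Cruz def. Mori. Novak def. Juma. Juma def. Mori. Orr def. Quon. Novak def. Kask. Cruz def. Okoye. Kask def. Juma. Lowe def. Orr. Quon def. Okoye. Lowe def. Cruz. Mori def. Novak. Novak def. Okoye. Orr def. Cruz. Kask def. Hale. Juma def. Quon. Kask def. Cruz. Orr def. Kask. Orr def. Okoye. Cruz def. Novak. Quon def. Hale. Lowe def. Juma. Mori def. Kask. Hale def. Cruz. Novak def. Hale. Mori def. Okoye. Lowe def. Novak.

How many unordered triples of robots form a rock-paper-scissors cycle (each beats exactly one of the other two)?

Win totals: Orr 6, Juma 4, Okoye 1, Quon 5, Hale 3, Mori 5, Lowe 6, Novak 6, Kask 5, Cruz 4.
A robot with w wins dominates both others in C(w,2) triples; summing gives 15 + 6 + 0 + 10 + 3 + 10 + 15 + 15 + 10 + 6 = 90 transitive triples.
Total triples C(10,3) = 120, so cyclic triples = 120 − 90 = 30.

30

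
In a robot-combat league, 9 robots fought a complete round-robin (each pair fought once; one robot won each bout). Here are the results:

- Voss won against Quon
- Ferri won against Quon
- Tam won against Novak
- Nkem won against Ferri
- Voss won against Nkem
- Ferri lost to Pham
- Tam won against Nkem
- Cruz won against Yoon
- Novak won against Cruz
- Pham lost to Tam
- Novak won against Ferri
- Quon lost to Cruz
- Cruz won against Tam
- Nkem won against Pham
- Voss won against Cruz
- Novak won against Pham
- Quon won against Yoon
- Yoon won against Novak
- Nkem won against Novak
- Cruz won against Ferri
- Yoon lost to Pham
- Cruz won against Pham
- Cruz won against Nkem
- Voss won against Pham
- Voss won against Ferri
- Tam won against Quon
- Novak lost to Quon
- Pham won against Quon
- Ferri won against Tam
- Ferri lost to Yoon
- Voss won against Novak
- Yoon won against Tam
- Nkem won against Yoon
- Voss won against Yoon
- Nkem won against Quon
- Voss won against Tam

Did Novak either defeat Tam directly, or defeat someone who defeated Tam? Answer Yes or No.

Yes

Novak did not beat Tam directly.
Novak beat Ferri, Cruz, Pham. Of those, Ferri beat Tam.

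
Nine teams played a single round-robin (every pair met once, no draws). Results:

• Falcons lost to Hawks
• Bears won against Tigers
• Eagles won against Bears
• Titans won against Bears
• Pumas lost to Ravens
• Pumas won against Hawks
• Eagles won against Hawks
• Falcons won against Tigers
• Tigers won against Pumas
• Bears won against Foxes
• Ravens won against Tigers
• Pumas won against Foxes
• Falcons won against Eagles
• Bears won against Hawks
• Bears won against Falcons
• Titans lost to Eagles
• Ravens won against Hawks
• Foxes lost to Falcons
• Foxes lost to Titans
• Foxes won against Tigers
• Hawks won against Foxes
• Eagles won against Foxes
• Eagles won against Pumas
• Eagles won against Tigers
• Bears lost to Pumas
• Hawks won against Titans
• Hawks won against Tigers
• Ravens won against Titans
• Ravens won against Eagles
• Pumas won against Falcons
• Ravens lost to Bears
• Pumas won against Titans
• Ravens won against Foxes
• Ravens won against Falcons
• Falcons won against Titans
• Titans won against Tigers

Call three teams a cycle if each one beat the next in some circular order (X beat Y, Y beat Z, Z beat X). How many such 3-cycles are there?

Win totals: Falcons 4, Foxes 1, Pumas 5, Tigers 1, Eagles 6, Titans 3, Bears 5, Hawks 4, Ravens 7.
A team with w wins dominates both others in C(w,2) triples; summing gives 6 + 0 + 10 + 0 + 15 + 3 + 10 + 6 + 21 = 71 transitive triples.
Total triples C(9,3) = 84, so cyclic triples = 84 − 71 = 13.

13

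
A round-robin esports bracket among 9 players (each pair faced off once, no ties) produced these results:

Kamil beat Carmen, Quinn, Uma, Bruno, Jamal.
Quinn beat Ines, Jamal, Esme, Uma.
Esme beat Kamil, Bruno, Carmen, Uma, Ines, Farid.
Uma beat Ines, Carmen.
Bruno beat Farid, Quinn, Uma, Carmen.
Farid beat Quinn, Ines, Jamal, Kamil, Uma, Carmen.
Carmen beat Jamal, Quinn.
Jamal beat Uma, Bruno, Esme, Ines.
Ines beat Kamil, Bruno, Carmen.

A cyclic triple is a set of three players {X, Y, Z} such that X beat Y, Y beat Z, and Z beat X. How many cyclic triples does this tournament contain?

Win totals: Esme 6, Kamil 5, Jamal 4, Quinn 4, Farid 6, Carmen 2, Ines 3, Uma 2, Bruno 4.
A player with w wins dominates both others in C(w,2) triples; summing gives 15 + 10 + 6 + 6 + 15 + 1 + 3 + 1 + 6 = 63 transitive triples.
Total triples C(9,3) = 84, so cyclic triples = 84 − 63 = 21.

21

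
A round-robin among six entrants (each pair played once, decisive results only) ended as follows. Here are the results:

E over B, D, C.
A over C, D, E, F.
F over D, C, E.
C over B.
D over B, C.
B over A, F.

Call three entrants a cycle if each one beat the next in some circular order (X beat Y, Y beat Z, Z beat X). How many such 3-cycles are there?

6

Of the C(6,3) = 20 triples, the cyclic ones are: {A, B, C}; {A, B, D}; {A, B, E}; {B, C, F}; {B, D, F}; {B, E, F}.
That is 6.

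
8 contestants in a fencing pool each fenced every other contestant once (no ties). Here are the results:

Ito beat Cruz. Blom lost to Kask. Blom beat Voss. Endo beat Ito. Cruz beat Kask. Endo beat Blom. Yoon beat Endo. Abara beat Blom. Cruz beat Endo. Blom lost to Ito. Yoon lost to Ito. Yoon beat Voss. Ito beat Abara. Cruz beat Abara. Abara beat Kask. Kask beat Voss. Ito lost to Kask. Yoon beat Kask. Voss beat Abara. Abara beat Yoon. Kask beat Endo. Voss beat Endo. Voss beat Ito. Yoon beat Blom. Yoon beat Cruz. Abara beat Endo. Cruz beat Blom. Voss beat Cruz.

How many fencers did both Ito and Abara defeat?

2

Ito beat: Cruz, Blom, Abara, Yoon.
Abara beat: Kask, Endo, Blom, Yoon.
Both beat: Blom, Yoon — 2.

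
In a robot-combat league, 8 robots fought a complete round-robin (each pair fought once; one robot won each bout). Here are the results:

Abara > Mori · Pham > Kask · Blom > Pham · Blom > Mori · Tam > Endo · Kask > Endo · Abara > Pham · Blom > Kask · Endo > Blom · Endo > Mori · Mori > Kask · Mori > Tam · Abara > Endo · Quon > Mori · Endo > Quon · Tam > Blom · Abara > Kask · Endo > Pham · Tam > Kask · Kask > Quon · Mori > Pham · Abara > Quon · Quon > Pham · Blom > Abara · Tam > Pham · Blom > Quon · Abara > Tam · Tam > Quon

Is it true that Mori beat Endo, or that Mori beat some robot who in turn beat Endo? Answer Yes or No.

Mori did not beat Endo directly.
Mori beat Kask, Pham, Tam. Of those, Kask beat Endo.

Yes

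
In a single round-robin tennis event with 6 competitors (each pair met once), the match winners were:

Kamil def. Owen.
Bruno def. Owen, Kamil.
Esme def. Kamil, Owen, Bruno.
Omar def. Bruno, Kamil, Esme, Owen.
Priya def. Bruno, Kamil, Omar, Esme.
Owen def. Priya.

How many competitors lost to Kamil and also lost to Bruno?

1

Kamil beat: Owen.
Bruno beat: Owen, Kamil.
Both beat: Owen — 1.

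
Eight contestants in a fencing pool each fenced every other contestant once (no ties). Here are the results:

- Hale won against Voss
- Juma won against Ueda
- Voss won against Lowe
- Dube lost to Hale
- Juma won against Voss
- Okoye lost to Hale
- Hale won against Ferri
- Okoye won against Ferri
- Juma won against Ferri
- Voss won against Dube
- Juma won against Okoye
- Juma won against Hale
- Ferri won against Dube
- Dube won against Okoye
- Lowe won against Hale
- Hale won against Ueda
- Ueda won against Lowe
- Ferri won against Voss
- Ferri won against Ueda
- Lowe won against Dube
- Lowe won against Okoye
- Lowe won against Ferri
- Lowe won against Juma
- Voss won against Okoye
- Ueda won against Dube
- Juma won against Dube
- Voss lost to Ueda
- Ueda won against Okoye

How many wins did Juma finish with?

Juma's results: beat Ueda, Dube, Voss, Okoye, Ferri, Hale; lost to Lowe.
That is 6 wins.

6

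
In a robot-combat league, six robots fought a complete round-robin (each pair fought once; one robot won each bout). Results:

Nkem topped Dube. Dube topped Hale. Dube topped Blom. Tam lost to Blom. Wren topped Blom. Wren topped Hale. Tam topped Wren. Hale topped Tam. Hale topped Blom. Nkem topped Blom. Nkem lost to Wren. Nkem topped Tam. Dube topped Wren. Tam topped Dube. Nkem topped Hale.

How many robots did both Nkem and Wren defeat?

Nkem beat: Tam, Hale, Dube, Blom.
Wren beat: Nkem, Hale, Blom.
Both beat: Hale, Blom — 2.

2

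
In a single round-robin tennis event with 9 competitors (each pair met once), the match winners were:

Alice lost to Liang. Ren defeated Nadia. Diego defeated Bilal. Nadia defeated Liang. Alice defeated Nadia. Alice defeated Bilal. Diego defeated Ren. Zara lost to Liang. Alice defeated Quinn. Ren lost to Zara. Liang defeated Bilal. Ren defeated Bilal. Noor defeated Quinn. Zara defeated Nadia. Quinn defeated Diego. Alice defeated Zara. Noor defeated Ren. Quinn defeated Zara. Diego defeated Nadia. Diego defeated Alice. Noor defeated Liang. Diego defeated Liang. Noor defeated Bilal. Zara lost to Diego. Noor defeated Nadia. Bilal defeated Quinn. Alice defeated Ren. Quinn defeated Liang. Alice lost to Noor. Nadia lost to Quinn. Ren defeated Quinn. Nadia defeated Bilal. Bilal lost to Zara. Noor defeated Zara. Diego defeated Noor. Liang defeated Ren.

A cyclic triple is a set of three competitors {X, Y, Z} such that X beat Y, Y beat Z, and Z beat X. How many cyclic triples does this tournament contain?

Win totals: Ren 3, Bilal 1, Alice 5, Diego 7, Nadia 2, Noor 7, Quinn 4, Zara 3, Liang 4.
A competitor with w wins dominates both others in C(w,2) triples; summing gives 3 + 0 + 10 + 21 + 1 + 21 + 6 + 3 + 6 = 71 transitive triples.
Total triples C(9,3) = 84, so cyclic triples = 84 − 71 = 13.

13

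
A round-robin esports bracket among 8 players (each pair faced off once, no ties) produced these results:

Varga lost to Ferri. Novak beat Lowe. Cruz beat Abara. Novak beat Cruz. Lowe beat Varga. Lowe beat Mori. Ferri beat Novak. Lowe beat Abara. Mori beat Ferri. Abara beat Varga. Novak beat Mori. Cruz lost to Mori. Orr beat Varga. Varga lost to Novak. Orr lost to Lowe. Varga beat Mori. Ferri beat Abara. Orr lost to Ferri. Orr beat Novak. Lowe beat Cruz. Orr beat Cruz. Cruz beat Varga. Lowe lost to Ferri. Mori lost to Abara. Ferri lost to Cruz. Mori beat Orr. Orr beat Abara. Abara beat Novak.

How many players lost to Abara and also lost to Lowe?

Abara beat: Varga, Mori, Novak.
Lowe beat: Abara, Varga, Mori, Cruz, Orr.
Both beat: Varga, Mori — 2.

2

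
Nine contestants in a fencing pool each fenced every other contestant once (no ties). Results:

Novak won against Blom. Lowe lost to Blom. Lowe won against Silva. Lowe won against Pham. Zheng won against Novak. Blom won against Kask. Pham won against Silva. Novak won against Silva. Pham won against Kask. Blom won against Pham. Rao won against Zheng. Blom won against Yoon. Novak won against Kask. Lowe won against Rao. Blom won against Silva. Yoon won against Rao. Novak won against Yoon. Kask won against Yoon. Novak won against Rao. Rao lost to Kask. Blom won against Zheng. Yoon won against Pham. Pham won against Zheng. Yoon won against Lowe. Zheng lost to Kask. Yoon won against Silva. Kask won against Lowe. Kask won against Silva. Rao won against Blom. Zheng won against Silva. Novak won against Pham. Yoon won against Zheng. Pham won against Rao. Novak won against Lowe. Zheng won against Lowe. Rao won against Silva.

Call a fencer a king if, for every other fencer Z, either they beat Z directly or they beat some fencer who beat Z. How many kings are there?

7

Kask reaches everyone (king).
Novak reaches everyone (king).
Silva cannot reach Kask, Novak, Rao, Pham, Lowe, Zheng, Blom, Yoon in two steps.
Rao reaches everyone (king).
Pham reaches everyone (king).
Lowe cannot reach Novak, Yoon in two steps.
Zheng reaches everyone (king).
Blom reaches everyone (king).
Yoon reaches everyone (king).
Kings: Kask, Novak, Rao, Pham, Zheng, Blom, Yoon — 7.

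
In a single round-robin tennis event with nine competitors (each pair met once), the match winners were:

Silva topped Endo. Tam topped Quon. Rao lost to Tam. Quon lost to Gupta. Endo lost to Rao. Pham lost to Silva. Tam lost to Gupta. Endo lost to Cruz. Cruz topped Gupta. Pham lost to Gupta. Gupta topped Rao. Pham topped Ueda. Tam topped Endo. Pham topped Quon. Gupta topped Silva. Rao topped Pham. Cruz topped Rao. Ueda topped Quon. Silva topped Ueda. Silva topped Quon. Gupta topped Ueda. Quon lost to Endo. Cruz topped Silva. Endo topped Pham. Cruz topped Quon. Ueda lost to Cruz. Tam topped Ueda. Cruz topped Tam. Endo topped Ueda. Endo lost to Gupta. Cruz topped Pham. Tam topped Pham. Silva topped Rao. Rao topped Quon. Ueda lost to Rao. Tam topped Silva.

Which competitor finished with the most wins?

Win totals: Silva 5, Endo 3, Gupta 7, Ueda 1, Tam 6, Pham 2, Rao 4, Cruz 8, Quon 0.
Cruz leads with 8 wins (next highest: 7).

Cruz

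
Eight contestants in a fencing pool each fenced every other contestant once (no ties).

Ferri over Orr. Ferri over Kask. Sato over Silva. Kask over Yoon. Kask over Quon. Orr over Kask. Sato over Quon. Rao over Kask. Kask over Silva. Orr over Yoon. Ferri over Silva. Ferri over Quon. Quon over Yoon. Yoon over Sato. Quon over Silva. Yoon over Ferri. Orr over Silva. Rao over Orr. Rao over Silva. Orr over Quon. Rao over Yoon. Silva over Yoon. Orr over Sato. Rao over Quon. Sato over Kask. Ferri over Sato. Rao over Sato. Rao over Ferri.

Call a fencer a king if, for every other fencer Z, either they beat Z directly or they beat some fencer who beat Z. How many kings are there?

Rao reaches everyone (king).
Kask cannot reach Rao, Orr in two steps.
Yoon cannot reach Rao in two steps.
Sato cannot reach Rao, Orr, Ferri in two steps.
Orr cannot reach Rao in two steps.
Quon cannot reach Rao, Kask, Orr in two steps.
Silva cannot reach Rao, Kask, Orr, Quon in two steps.
Ferri cannot reach Rao in two steps.
Kings: Rao — 1.

1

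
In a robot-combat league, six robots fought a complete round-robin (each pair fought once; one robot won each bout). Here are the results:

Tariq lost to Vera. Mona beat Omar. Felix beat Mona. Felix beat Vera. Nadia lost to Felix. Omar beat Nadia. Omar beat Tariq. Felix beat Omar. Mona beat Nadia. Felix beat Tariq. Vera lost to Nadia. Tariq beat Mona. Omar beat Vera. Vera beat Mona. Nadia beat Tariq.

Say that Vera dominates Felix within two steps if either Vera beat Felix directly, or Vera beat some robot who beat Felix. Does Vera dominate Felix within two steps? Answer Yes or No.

No

Vera did not beat Felix directly.
Vera beat Tariq, Mona, but each of them lost to Felix. No two-step path.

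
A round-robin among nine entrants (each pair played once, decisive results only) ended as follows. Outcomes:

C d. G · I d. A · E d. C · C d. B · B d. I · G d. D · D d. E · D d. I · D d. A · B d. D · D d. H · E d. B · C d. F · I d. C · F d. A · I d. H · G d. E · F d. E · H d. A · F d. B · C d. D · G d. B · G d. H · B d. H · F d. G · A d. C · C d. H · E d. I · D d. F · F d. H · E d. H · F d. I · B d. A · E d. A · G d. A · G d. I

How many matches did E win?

5

E's results: beat A, B, C, H, I; lost to D, F, G.
That is 5 wins.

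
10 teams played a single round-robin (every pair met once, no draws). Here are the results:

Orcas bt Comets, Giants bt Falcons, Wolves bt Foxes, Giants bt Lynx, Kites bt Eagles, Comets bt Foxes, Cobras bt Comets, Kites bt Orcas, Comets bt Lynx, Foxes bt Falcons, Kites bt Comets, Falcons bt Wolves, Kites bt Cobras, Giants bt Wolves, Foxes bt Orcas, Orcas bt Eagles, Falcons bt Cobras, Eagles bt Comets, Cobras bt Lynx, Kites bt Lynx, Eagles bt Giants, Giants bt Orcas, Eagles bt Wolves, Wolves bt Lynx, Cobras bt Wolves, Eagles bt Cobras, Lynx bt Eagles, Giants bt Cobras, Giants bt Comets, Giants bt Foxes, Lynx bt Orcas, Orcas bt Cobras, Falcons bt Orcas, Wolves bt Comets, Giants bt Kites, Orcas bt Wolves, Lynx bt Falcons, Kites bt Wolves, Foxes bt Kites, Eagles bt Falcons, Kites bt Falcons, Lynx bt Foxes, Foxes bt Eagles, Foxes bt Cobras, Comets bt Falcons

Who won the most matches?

Giants

Win totals: Falcons 3, Comets 3, Lynx 4, Cobras 3, Kites 7, Giants 8, Foxes 5, Wolves 3, Orcas 4, Eagles 5.
Giants leads with 8 wins (next highest: 7).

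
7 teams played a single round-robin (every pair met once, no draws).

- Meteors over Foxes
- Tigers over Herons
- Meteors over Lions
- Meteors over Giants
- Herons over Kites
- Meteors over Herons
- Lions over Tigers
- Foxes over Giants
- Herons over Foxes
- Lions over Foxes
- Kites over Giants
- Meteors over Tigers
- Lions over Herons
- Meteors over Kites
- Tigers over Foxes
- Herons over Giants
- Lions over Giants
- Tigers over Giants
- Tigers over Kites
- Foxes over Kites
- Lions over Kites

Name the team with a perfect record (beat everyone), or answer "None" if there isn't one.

Meteors has 6 wins out of 6 opponents — a perfect record.

Meteors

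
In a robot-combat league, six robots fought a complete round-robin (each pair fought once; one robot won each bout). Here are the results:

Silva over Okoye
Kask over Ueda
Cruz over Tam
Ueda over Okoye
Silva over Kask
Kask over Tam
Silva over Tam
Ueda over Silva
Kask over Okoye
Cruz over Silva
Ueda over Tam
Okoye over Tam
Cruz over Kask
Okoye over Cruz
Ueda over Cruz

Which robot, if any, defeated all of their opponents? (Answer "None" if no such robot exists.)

Highest win total is Ueda with 4 (out of 5 possible).
Ueda lost to Kask, so no robot went undefeated.

None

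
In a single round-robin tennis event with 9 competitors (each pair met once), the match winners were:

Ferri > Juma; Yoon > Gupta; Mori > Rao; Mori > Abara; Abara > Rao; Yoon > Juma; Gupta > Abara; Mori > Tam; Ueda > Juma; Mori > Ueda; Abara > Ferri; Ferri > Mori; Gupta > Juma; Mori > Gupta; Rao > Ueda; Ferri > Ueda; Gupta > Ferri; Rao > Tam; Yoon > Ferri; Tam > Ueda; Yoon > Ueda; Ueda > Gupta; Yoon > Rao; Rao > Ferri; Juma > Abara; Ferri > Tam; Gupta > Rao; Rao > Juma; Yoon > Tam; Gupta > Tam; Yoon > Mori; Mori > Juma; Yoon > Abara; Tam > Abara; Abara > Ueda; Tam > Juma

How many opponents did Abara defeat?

3

Abara's results: beat Rao, Ferri, Ueda; lost to Mori, Juma, Gupta, Tam, Yoon.
That is 3 wins.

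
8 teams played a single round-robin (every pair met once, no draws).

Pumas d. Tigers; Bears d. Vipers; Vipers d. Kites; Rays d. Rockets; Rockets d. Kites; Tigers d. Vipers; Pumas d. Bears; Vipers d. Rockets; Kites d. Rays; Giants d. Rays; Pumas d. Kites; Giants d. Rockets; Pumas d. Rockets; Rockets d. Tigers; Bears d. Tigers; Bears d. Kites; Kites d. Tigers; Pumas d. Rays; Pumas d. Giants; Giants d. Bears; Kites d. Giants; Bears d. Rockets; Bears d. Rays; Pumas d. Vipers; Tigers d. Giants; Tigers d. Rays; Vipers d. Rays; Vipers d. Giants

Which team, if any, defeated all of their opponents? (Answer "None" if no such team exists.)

Pumas

Pumas has 7 wins out of 7 opponents — a perfect record.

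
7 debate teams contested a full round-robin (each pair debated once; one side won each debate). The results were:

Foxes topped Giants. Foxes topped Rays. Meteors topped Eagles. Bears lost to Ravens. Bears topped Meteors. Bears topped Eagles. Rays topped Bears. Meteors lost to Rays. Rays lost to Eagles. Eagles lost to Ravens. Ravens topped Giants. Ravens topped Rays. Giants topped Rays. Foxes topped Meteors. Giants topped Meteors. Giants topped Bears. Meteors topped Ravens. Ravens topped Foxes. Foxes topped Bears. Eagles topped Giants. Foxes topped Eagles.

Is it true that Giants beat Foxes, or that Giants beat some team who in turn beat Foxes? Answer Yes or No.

No

Giants did not beat Foxes directly.
Giants beat Meteors, Rays, Bears, but each of them lost to Foxes. No two-step path.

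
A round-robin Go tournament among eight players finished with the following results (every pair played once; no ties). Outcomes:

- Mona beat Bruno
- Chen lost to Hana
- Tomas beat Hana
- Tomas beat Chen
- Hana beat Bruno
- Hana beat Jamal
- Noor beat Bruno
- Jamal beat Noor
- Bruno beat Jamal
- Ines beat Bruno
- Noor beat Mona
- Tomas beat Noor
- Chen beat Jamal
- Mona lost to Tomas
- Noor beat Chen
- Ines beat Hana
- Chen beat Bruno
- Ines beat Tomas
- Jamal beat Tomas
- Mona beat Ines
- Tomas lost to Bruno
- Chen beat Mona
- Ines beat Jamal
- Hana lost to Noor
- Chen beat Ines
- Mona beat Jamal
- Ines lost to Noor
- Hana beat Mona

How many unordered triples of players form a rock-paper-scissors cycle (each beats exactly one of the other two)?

Win totals: Tomas 4, Bruno 2, Mona 3, Hana 4, Chen 4, Noor 5, Ines 4, Jamal 2.
A player with w wins dominates both others in C(w,2) triples; summing gives 6 + 1 + 3 + 6 + 6 + 10 + 6 + 1 = 39 transitive triples.
Total triples C(8,3) = 56, so cyclic triples = 56 − 39 = 17.

17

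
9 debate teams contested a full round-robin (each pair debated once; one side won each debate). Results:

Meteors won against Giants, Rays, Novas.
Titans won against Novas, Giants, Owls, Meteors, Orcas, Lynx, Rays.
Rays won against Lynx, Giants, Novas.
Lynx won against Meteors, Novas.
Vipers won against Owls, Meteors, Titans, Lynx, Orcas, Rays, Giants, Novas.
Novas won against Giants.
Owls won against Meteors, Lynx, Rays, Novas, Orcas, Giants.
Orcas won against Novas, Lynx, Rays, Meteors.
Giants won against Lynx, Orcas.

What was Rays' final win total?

3

Rays' results: beat Lynx, Giants, Novas; lost to Titans, Vipers, Meteors, Owls, Orcas.
That is 3 wins.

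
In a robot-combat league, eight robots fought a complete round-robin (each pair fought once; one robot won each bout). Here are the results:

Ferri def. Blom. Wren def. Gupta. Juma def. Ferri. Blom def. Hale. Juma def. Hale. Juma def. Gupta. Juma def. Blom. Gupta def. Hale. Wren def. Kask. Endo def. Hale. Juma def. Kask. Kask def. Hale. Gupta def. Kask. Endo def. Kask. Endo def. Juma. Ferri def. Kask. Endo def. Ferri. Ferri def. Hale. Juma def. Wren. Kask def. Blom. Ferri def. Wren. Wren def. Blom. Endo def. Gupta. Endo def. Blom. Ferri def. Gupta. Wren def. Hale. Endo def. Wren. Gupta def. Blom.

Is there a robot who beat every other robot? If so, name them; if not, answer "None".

Endo

Endo has 7 wins out of 7 opponents — a perfect record.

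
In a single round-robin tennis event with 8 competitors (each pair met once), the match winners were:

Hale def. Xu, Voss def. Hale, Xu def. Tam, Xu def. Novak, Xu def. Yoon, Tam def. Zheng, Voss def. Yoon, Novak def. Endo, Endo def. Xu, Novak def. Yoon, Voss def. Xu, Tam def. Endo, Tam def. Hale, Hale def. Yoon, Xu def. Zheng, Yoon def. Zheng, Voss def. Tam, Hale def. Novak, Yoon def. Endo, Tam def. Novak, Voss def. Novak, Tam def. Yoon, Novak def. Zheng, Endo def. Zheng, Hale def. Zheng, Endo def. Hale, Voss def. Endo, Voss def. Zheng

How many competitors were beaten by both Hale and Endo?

Hale beat: Zheng, Yoon, Xu, Novak.
Endo beat: Zheng, Hale, Xu.
Both beat: Zheng, Xu — 2.

2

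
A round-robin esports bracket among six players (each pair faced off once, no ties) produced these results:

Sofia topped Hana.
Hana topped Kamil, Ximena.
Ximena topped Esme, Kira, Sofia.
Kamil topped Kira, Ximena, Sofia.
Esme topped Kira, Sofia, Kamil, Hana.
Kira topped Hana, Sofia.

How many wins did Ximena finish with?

3

Ximena's results: beat Kira, Sofia, Esme; lost to Kamil, Hana.
That is 3 wins.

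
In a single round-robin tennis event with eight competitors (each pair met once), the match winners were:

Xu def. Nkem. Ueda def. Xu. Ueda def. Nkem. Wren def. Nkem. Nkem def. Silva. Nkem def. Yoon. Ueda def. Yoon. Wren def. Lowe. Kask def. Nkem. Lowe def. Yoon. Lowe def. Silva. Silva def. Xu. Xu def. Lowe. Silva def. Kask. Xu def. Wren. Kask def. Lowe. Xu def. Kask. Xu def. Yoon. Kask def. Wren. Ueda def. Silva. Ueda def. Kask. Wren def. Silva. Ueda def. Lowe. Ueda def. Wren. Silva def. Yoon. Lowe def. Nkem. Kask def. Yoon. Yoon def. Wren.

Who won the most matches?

Win totals: Yoon 1, Nkem 2, Kask 4, Xu 5, Lowe 3, Ueda 7, Wren 3, Silva 3.
Ueda leads with 7 wins (next highest: 5).

Ueda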